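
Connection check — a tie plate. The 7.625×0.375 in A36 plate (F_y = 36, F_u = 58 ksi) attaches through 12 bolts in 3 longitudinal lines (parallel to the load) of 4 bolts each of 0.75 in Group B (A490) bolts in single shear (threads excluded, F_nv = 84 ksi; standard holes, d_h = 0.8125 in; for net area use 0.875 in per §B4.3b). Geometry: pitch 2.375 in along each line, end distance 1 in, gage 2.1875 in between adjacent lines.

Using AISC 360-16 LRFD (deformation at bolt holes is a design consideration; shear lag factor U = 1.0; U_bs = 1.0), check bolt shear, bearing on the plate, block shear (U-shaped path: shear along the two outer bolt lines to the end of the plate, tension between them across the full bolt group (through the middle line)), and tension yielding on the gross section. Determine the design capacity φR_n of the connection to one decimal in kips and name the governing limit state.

Bolt shear: A_b = π(0.75)²/4 = 0.44179 in². φR_n = 0.75 × 84 × 0.44179 × 12 × 1 = 334.0 kips.
Bearing (0.375 in plate, F_u = 58 ksi): end bolts L_c = 1 − 0.8125/2 = 0.59375, R_n = min(1.2×0.59375×0.375×58, 2.4×0.75×0.375×58) = 15.497 kips/bolt; interior L_c = 2.375 − 0.8125 = 1.5625, R_n = 39.15 kips/bolt. φR_n = 0.75 × (3×15.497 + 9×39.15) = 299.1 kips.
Block shear: shear path 2×[1+3×2.375] = 2×8.125 in, A_gv = 6.0938, A_nv = 2×(8.125 − 3.5×0.875)×0.375 = 3.7969 in²; tension across gage: (4.375 − 2×0.875)×0.375 = 0.98438 in². R_n = min(0.6×58×3.7969, 0.6×36×6.0938) + 1.0×58×0.98438 = min(132.13, 131.63) + 57.094 = 188.72 kips. φR_n = 0.75 × 188.72 = 141.5 kips.
Tension yield (gross): A_g = 7.625×0.375 = 2.8594 in². φR_n = 0.90 × 36 × 2.8594 = 92.6 kips.
Governing: min(334.0, 299.1, 141.5, 92.6) = 92.6 kips → gross-section yield.

92.6 kips (gross-section yield governs)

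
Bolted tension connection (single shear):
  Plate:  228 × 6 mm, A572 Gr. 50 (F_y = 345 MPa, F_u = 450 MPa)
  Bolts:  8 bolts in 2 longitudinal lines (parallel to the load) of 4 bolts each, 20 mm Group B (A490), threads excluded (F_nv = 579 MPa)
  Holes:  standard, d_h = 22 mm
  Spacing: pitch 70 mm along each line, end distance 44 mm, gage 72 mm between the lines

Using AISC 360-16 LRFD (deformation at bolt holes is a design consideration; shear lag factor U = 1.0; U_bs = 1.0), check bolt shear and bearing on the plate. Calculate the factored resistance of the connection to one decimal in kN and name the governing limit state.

Bolt shear: A_b = π(20)²/4 = 314.16 mm². φR_n = 0.75 × 579 × 314.16 × 8 × 1 = 1091.4 kN.
Bearing (6 mm plate, F_u = 450 MPa): end bolts L_c = 44 − 22/2 = 33, R_n = min(1.2×33×6×450, 2.4×20×6×450) = 106.92 kN/bolt; interior L_c = 70 − 22 = 48, R_n = 129.6 kN/bolt. φR_n = 0.75 × (2×106.92 + 6×129.6) = 743.6 kN.
Governing: min(1091.4, 743.6) = 743.6 kN → bearing.

743.6 kN (bearing governs)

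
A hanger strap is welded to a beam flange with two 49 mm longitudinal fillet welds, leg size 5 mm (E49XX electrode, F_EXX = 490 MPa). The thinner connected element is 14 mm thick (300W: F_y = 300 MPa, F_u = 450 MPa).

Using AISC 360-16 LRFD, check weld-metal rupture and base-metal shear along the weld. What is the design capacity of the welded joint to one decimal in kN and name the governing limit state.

76.4 kN (weld metal governs)

Weld metal: throat = 0.707×5 = 3.535 mm, L = 2×49 = 98 mm. φR_n = 0.75 × 0.6 × 490 × 3.535 × 98 = 76.4 kN.
Base metal shear (14 mm plate): yield φR_n = 1.0×0.6×300×14×98 = 247.0 kN; rupture φR_n = 0.75×0.6×450×14×98 = 277.8 kN; take 247.0 kN (yield).
Governing: min(76.4, 247.0) = 76.4 kN → weld metal.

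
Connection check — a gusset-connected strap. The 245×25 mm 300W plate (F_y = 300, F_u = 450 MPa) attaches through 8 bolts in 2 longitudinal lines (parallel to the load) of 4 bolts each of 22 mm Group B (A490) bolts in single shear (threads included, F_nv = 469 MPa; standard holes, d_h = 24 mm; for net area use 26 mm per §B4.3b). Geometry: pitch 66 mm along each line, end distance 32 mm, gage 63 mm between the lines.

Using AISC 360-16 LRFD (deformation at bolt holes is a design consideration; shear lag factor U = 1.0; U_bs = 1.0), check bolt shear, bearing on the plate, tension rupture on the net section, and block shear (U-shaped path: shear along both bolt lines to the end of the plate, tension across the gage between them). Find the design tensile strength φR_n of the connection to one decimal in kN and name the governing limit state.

1069.7 kN (bolt shear governs)

Bolt shear: A_b = π(22)²/4 = 380.13 mm². φR_n = 0.75 × 469 × 380.13 × 8 × 1 = 1069.7 kN.
Bearing (25 mm plate, F_u = 450 MPa): end bolts L_c = 32 − 24/2 = 20, R_n = min(1.2×20×25×450, 2.4×22×25×450) = 270 kN/bolt; interior L_c = 66 − 24 = 42, R_n = 567 kN/bolt. φR_n = 0.75 × (2×270 + 6×567) = 2956.5 kN.
Tension rupture (net): A_n = (245 − 2×26)×25 = 4825 mm² (U = 1.0, A_e = A_n). φR_n = 0.75 × 450 × 4825 = 1628.4 kN.
Block shear: shear path 2×[32+3×66] = 2×230 mm, A_gv = 11500, A_nv = 2×(230 − 3.5×26)×25 = 6950 mm²; tension across gage: (63 − 1×26)×25 = 925 mm². R_n = min(0.6×450×6950, 0.6×300×11500) + 1.0×450×925 = min(1876.5, 2070) + 416.25 = 2292.8 kN. φR_n = 0.75 × 2292.8 = 1719.6 kN.
Governing: min(1069.7, 2956.5, 1628.4, 1719.6) = 1069.7 kN → bolt shear.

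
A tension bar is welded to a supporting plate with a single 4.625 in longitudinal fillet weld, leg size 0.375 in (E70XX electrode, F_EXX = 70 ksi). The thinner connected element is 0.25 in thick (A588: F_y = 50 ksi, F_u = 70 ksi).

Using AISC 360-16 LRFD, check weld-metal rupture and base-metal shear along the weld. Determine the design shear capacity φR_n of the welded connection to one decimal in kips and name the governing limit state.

34.7 kips (base-metal shear governs)

Weld metal: throat = 0.707×0.375 = 0.26513 in, L = 4.625 in. φR_n = 0.75 × 0.6 × 70 × 0.26513 × 4.625 = 38.6 kips.
Base metal shear (0.25 in plate): yield φR_n = 1.0×0.6×50×0.25×4.625 = 34.7 kips; rupture φR_n = 0.75×0.6×70×0.25×4.625 = 36.4 kips; take 34.7 kips (yield).
Governing: min(38.6, 34.7) = 34.7 kips → base-metal shear.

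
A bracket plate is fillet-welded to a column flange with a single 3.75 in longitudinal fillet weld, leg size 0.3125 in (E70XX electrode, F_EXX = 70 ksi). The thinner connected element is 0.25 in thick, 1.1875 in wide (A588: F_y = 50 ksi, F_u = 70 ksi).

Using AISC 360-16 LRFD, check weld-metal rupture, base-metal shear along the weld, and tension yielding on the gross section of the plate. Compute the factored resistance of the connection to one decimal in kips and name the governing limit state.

Weld metal: throat = 0.707×0.3125 = 0.22094 in, L = 3.75 in. φR_n = 0.75 × 0.6 × 70 × 0.22094 × 3.75 = 26.1 kips.
Base metal shear (0.25 in plate): yield φR_n = 1.0×0.6×50×0.25×3.75 = 28.1 kips; rupture φR_n = 0.75×0.6×70×0.25×3.75 = 29.5 kips; take 28.1 kips (yield).
Tension yield (gross): A_g = 1.1875×0.25 = 0.29688 in². φR_n = 0.90 × 50 × 0.29688 = 13.4 kips.
Governing: min(26.1, 28.1, 13.4) = 13.4 kips → gross-section yield.

13.4 kips (gross-section yield governs)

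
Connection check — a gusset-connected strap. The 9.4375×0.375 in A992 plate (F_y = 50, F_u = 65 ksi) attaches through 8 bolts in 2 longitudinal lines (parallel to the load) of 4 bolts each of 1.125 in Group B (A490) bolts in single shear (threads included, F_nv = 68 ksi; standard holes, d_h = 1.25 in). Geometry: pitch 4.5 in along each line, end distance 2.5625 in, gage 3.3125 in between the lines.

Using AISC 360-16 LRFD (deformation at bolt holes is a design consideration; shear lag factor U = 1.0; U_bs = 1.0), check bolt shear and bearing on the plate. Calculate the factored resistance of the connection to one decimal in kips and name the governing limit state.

381.2 kips (bearing governs)

Bolt shear: A_b = π(1.125)²/4 = 0.99402 in². φR_n = 0.75 × 68 × 0.99402 × 8 × 1 = 405.6 kips.
Bearing (0.375 in plate, F_u = 65 ksi): end bolts L_c = 2.5625 − 1.25/2 = 1.9375, R_n = min(1.2×1.9375×0.375×65, 2.4×1.125×0.375×65) = 56.672 kips/bolt; interior L_c = 4.5 − 1.25 = 3.25, R_n = 65.813 kips/bolt. φR_n = 0.75 × (2×56.672 + 6×65.813) = 381.2 kips.
Governing: min(405.6, 381.2) = 381.2 kips → bearing.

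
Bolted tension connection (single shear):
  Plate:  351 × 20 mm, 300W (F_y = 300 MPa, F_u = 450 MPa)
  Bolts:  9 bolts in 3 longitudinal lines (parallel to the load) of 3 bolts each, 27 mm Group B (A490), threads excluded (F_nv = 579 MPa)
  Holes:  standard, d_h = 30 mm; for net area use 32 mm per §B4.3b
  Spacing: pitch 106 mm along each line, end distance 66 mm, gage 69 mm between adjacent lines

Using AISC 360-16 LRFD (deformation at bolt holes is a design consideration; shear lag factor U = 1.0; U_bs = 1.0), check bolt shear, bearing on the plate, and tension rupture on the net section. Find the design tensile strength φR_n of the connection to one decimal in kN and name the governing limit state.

1721.3 kN (net-section rupture governs)

Bolt shear: A_b = π(27)²/4 = 572.56 mm². φR_n = 0.75 × 579 × 572.56 × 9 × 1 = 2237.7 kN.
Bearing (20 mm plate, F_u = 450 MPa): end bolts L_c = 66 − 30/2 = 51, R_n = min(1.2×51×20×450, 2.4×27×20×450) = 550.8 kN/bolt; interior L_c = 106 − 30 = 76, R_n = 583.2 kN/bolt. φR_n = 0.75 × (3×550.8 + 6×583.2) = 3863.7 kN.
Tension rupture (net): A_n = (351 − 3×32)×20 = 5100 mm² (U = 1.0, A_e = A_n). φR_n = 0.75 × 450 × 5100 = 1721.3 kN.
Governing: min(2237.7, 3863.7, 1721.3) = 1721.3 kN → net-section rupture.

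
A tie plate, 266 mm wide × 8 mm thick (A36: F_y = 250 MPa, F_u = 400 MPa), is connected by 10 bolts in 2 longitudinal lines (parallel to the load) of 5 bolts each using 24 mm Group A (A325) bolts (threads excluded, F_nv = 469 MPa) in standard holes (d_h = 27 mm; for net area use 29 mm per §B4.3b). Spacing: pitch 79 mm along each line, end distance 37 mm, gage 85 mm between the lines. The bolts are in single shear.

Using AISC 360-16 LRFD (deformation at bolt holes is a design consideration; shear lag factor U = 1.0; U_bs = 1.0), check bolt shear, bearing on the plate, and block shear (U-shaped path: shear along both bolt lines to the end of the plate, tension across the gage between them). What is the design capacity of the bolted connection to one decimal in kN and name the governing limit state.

769.8 kN (block shear governs)

Bolt shear: A_b = π(24)²/4 = 452.39 mm². φR_n = 0.75 × 469 × 452.39 × 10 × 1 = 1591.3 kN.
Bearing (8 mm plate, F_u = 400 MPa): end bolts L_c = 37 − 27/2 = 23.5, R_n = min(1.2×23.5×8×400, 2.4×24×8×400) = 90.24 kN/bolt; interior L_c = 79 − 27 = 52, R_n = 184.32 kN/bolt. φR_n = 0.75 × (2×90.24 + 8×184.32) = 1241.3 kN.
Block shear: shear path 2×[37+4×79] = 2×353 mm, A_gv = 5648, A_nv = 2×(353 − 4.5×29)×8 = 3560 mm²; tension across gage: (85 − 1×29)×8 = 448 mm². R_n = min(0.6×400×3560, 0.6×250×5648) + 1.0×400×448 = min(854.4, 847.2) + 179.2 = 1026.4 kN. φR_n = 0.75 × 1026.4 = 769.8 kN.
Governing: min(1591.3, 1241.3, 769.8) = 769.8 kN → block shear.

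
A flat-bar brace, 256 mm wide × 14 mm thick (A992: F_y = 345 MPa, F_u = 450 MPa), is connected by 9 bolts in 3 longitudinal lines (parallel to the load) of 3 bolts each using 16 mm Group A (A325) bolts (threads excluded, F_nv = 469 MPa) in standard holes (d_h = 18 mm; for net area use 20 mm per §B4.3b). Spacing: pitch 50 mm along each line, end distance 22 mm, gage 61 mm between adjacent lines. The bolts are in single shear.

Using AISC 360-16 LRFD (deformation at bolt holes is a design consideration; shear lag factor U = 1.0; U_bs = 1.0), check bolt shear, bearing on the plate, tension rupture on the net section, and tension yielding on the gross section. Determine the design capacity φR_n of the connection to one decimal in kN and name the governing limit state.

Bolt shear: A_b = π(16)²/4 = 201.06 mm². φR_n = 0.75 × 469 × 201.06 × 9 × 1 = 636.5 kN.
Bearing (14 mm plate, F_u = 450 MPa): end bolts L_c = 22 − 18/2 = 13, R_n = min(1.2×13×14×450, 2.4×16×14×450) = 98.28 kN/bolt; interior L_c = 50 − 18 = 32, R_n = 241.92 kN/bolt. φR_n = 0.75 × (3×98.28 + 6×241.92) = 1309.8 kN.
Tension rupture (net): A_n = (256 − 3×20)×14 = 2744 mm² (U = 1.0, A_e = A_n). φR_n = 0.75 × 450 × 2744 = 926.1 kN.
Tension yield (gross): A_g = 256×14 = 3584 mm². φR_n = 0.90 × 345 × 3584 = 1112.8 kN.
Governing: min(636.5, 1309.8, 926.1, 1112.8) = 636.5 kN → bolt shear.

636.5 kN (bolt shear governs)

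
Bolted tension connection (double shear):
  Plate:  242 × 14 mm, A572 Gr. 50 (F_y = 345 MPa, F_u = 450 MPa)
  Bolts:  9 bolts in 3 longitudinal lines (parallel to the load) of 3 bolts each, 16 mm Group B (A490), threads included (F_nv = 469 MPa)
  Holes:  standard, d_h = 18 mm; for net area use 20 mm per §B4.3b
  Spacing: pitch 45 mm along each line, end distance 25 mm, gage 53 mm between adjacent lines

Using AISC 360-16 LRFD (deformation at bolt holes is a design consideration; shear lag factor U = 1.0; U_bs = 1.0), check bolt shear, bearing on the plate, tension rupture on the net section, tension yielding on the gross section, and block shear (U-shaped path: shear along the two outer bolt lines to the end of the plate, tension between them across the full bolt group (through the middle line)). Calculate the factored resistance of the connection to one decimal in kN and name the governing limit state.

Bolt shear: A_b = π(16)²/4 = 201.06 mm². φR_n = 0.75 × 469 × 201.06 × 9 × 2 = 1273.0 kN.
Bearing (14 mm plate, F_u = 450 MPa): end bolts L_c = 25 − 18/2 = 16, R_n = min(1.2×16×14×450, 2.4×16×14×450) = 120.96 kN/bolt; interior L_c = 45 − 18 = 27, R_n = 204.12 kN/bolt. φR_n = 0.75 × (3×120.96 + 6×204.12) = 1190.7 kN.
Tension rupture (net): A_n = (242 − 3×20)×14 = 2548 mm² (U = 1.0, A_e = A_n). φR_n = 0.75 × 450 × 2548 = 860.0 kN.
Tension yield (gross): A_g = 242×14 = 3388 mm². φR_n = 0.90 × 345 × 3388 = 1052.0 kN.
Block shear: shear path 2×[25+2×45] = 2×115 mm, A_gv = 3220, A_nv = 2×(115 − 2.5×20)×14 = 1820 mm²; tension across gage: (106 − 2×20)×14 = 924 mm². R_n = min(0.6×450×1820, 0.6×345×3220) + 1.0×450×924 = min(491.4, 666.54) + 415.8 = 907.2 kN. φR_n = 0.75 × 907.2 = 680.4 kN.
Governing: min(1273.0, 1190.7, 860.0, 1052.0, 680.4) = 680.4 kN → block shear.

680.4 kN (block shear governs)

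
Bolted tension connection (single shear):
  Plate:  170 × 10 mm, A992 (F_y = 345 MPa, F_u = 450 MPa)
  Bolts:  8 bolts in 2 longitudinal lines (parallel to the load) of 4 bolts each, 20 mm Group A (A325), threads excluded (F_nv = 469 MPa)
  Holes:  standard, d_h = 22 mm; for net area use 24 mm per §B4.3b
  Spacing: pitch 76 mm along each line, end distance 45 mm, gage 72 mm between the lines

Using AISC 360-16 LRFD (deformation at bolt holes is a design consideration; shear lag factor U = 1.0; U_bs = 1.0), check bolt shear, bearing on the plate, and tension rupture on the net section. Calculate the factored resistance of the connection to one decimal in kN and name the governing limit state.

411.8 kN (net-section rupture governs)

Bolt shear: A_b = π(20)²/4 = 314.16 mm². φR_n = 0.75 × 469 × 314.16 × 8 × 1 = 884.0 kN.
Bearing (10 mm plate, F_u = 450 MPa): end bolts L_c = 45 − 22/2 = 34, R_n = min(1.2×34×10×450, 2.4×20×10×450) = 183.6 kN/bolt; interior L_c = 76 − 22 = 54, R_n = 216 kN/bolt. φR_n = 0.75 × (2×183.6 + 6×216) = 1247.4 kN.
Tension rupture (net): A_n = (170 − 2×24)×10 = 1220 mm² (U = 1.0, A_e = A_n). φR_n = 0.75 × 450 × 1220 = 411.8 kN.
Governing: min(884.0, 1247.4, 411.8) = 411.8 kN → net-section rupture.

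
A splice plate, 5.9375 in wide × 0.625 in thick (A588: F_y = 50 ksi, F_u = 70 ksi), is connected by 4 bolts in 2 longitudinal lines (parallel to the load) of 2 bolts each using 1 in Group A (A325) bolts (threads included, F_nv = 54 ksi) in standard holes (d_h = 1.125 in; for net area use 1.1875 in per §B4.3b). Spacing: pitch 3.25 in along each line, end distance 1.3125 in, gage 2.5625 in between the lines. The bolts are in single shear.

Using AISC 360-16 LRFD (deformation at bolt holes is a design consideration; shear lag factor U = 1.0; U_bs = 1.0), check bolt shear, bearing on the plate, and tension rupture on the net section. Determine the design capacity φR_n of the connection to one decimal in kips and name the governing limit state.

116.9 kips (net-section rupture governs)

Bolt shear: A_b = π(1)²/4 = 0.7854 in². φR_n = 0.75 × 54 × 0.7854 × 4 × 1 = 127.2 kips.
Bearing (0.625 in plate, F_u = 70 ksi): end bolts L_c = 1.3125 − 1.125/2 = 0.75, R_n = min(1.2×0.75×0.625×70, 2.4×1×0.625×70) = 39.375 kips/bolt; interior L_c = 3.25 − 1.125 = 2.125, R_n = 105 kips/bolt. φR_n = 0.75 × (2×39.375 + 2×105) = 216.6 kips.
Tension rupture (net): A_n = (5.9375 − 2×1.1875)×0.625 = 2.2266 in² (U = 1.0, A_e = A_n). φR_n = 0.75 × 70 × 2.2266 = 116.9 kips.
Governing: min(127.2, 216.6, 116.9) = 116.9 kips → net-section rupture.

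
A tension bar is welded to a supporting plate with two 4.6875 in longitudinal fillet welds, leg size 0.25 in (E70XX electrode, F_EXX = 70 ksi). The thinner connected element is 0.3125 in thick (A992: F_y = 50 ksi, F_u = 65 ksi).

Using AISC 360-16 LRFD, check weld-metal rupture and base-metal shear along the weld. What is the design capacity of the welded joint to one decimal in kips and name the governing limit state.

52.2 kips (weld metal governs)

Weld metal: throat = 0.707×0.25 = 0.17675 in, L = 2×4.6875 = 9.375 in. φR_n = 0.75 × 0.6 × 70 × 0.17675 × 9.375 = 52.2 kips.
Base metal shear (0.3125 in plate): yield φR_n = 1.0×0.6×50×0.3125×9.375 = 87.9 kips; rupture φR_n = 0.75×0.6×65×0.3125×9.375 = 85.7 kips; take 85.7 kips (rupture).
Governing: min(52.2, 85.7) = 52.2 kips → weld metal.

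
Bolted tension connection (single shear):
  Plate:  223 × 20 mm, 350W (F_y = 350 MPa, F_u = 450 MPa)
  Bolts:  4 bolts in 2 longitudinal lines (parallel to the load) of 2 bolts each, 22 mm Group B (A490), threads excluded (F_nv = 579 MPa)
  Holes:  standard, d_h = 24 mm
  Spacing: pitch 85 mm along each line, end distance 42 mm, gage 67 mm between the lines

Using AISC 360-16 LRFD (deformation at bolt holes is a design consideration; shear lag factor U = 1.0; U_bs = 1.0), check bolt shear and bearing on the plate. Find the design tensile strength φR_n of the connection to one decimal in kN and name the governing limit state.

660.3 kN (bolt shear governs)

Bolt shear: A_b = π(22)²/4 = 380.13 mm². φR_n = 0.75 × 579 × 380.13 × 4 × 1 = 660.3 kN.
Bearing (20 mm plate, F_u = 450 MPa): end bolts L_c = 42 − 24/2 = 30, R_n = min(1.2×30×20×450, 2.4×22×20×450) = 324 kN/bolt; interior L_c = 85 − 24 = 61, R_n = 475.2 kN/bolt. φR_n = 0.75 × (2×324 + 2×475.2) = 1198.8 kN.
Governing: min(660.3, 1198.8) = 660.3 kN → bolt shear.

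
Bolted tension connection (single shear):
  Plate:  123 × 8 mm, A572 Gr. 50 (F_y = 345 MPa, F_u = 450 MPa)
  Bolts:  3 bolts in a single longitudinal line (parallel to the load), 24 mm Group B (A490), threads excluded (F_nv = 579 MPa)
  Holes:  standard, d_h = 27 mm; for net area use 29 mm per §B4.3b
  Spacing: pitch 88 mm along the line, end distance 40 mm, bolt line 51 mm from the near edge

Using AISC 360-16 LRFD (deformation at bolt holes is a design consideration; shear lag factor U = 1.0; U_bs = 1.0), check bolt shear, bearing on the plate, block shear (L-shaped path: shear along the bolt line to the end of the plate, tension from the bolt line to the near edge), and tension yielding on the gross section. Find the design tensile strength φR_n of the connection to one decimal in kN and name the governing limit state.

Bolt shear: A_b = π(24)²/4 = 452.39 mm². φR_n = 0.75 × 579 × 452.39 × 3 × 1 = 589.4 kN.
Bearing (8 mm plate, F_u = 450 MPa): end bolts L_c = 40 − 27/2 = 26.5, R_n = min(1.2×26.5×8×450, 2.4×24×8×450) = 114.48 kN/bolt; interior L_c = 88 − 27 = 61, R_n = 207.36 kN/bolt. φR_n = 0.75 × (1×114.48 + 2×207.36) = 396.9 kN.
Block shear: shear path 1×[40+2×88] = 1×216 mm, A_gv = 1728, A_nv = 1×(216 − 2.5×29)×8 = 1148 mm²; tension to near edge: (51 − 0.5×29)×8 = 292 mm². R_n = min(0.6×450×1148, 0.6×345×1728) + 1.0×450×292 = min(309.96, 357.7) + 131.4 = 441.36 kN. φR_n = 0.75 × 441.36 = 331.0 kN.
Tension yield (gross): A_g = 123×8 = 984 mm². φR_n = 0.90 × 345 × 984 = 305.5 kN.
Governing: min(589.4, 396.9, 331.0, 305.5) = 305.5 kN → gross-section yield.

305.5 kN (gross-section yield governs)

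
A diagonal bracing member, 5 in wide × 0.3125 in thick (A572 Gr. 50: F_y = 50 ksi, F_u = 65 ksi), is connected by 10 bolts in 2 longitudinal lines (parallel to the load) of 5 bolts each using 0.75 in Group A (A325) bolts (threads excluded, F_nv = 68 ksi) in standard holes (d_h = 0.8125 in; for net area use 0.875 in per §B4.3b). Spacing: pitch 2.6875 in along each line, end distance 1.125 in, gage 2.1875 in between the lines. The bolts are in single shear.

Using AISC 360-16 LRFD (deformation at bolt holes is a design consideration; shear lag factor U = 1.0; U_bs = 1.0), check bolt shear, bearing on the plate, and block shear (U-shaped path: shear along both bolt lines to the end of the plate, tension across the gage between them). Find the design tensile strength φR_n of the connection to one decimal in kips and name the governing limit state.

165.1 kips (block shear governs)

Bolt shear: A_b = π(0.75)²/4 = 0.44179 in². φR_n = 0.75 × 68 × 0.44179 × 10 × 1 = 225.3 kips.
Bearing (0.3125 in plate, F_u = 65 ksi): end bolts L_c = 1.125 − 0.8125/2 = 0.71875, R_n = min(1.2×0.71875×0.3125×65, 2.4×0.75×0.3125×65) = 17.52 kips/bolt; interior L_c = 2.6875 − 0.8125 = 1.875, R_n = 36.563 kips/bolt. φR_n = 0.75 × (2×17.52 + 8×36.563) = 245.7 kips.
Block shear: shear path 2×[1.125+4×2.6875] = 2×11.875 in, A_gv = 7.4219, A_nv = 2×(11.875 − 4.5×0.875)×0.3125 = 4.9609 in²; tension across gage: (2.1875 − 1×0.875)×0.3125 = 0.41016 in². R_n = min(0.6×65×4.9609, 0.6×50×7.4219) + 1.0×65×0.41016 = min(193.48, 222.66) + 26.66 = 220.14 kips. φR_n = 0.75 × 220.14 = 165.1 kips.
Governing: min(225.3, 245.7, 165.1) = 165.1 kips → block shear.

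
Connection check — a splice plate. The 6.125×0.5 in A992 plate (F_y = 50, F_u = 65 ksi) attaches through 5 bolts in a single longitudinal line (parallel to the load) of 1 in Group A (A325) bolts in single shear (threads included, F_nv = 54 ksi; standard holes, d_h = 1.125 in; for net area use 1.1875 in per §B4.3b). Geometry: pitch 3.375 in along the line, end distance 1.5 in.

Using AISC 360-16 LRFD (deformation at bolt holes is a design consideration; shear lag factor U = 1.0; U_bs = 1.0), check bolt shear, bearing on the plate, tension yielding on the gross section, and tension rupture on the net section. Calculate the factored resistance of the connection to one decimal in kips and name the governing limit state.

Bolt shear: A_b = π(1)²/4 = 0.7854 in². φR_n = 0.75 × 54 × 0.7854 × 5 × 1 = 159.0 kips.
Bearing (0.5 in plate, F_u = 65 ksi): end bolts L_c = 1.5 − 1.125/2 = 0.9375, R_n = min(1.2×0.9375×0.5×65, 2.4×1×0.5×65) = 36.563 kips/bolt; interior L_c = 3.375 − 1.125 = 2.25, R_n = 78 kips/bolt. φR_n = 0.75 × (1×36.563 + 4×78) = 261.4 kips.
Tension yield (gross): A_g = 6.125×0.5 = 3.0625 in². φR_n = 0.90 × 50 × 3.0625 = 137.8 kips.
Tension rupture (net): A_n = (6.125 − 1×1.1875)×0.5 = 2.4688 in² (U = 1.0, A_e = A_n). φR_n = 0.75 × 65 × 2.4688 = 120.4 kips.
Governing: min(159.0, 261.4, 137.8, 120.4) = 120.4 kips → net-section rupture.

120.4 kips (net-section rupture governs)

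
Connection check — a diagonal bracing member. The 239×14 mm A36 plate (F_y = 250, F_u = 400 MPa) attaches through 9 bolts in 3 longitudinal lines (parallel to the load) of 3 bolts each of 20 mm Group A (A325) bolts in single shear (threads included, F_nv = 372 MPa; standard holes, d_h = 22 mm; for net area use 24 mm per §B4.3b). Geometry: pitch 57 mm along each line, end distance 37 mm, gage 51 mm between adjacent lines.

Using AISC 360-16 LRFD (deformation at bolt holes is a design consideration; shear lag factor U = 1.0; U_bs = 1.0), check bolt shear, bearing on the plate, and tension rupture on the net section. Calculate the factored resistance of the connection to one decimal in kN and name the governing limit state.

Bolt shear: A_b = π(20)²/4 = 314.16 mm². φR_n = 0.75 × 372 × 314.16 × 9 × 1 = 788.9 kN.
Bearing (14 mm plate, F_u = 400 MPa): end bolts L_c = 37 − 22/2 = 26, R_n = min(1.2×26×14×400, 2.4×20×14×400) = 174.72 kN/bolt; interior L_c = 57 − 22 = 35, R_n = 235.2 kN/bolt. φR_n = 0.75 × (3×174.72 + 6×235.2) = 1451.5 kN.
Tension rupture (net): A_n = (239 − 3×24)×14 = 2338 mm² (U = 1.0, A_e = A_n). φR_n = 0.75 × 400 × 2338 = 701.4 kN.
Governing: min(788.9, 1451.5, 701.4) = 701.4 kN → net-section rupture.

701.4 kN (net-section rupture governs)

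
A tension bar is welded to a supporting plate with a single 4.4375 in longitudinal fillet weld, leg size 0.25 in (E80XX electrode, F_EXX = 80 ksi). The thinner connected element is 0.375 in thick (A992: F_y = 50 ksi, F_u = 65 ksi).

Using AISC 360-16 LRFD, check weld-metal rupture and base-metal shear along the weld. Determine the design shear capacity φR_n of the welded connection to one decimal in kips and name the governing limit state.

28.2 kips (weld metal governs)

Weld metal: throat = 0.707×0.25 = 0.17675 in, L = 4.4375 in. φR_n = 0.75 × 0.6 × 80 × 0.17675 × 4.4375 = 28.2 kips.
Base metal shear (0.375 in plate): yield φR_n = 1.0×0.6×50×0.375×4.4375 = 49.9 kips; rupture φR_n = 0.75×0.6×65×0.375×4.4375 = 48.7 kips; take 48.7 kips (rupture).
Governing: min(28.2, 48.7) = 28.2 kips → weld metal.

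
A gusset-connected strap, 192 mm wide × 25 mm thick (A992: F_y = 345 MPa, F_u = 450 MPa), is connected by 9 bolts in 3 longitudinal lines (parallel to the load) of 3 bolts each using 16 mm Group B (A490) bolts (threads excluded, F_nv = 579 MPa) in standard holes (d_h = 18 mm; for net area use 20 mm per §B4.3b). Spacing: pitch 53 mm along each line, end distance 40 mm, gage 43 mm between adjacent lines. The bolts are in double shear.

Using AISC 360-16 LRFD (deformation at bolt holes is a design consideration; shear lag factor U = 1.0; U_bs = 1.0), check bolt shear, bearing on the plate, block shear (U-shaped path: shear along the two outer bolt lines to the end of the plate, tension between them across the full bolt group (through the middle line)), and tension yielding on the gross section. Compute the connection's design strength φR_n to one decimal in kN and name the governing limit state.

1360.1 kN (block shear governs)

Bolt shear: A_b = π(16)²/4 = 201.06 mm². φR_n = 0.75 × 579 × 201.06 × 9 × 2 = 1571.6 kN.
Bearing (25 mm plate, F_u = 450 MPa): end bolts L_c = 40 − 18/2 = 31, R_n = min(1.2×31×25×450, 2.4×16×25×450) = 418.5 kN/bolt; interior L_c = 53 − 18 = 35, R_n = 432 kN/bolt. φR_n = 0.75 × (3×418.5 + 6×432) = 2885.6 kN.
Block shear: shear path 2×[40+2×53] = 2×146 mm, A_gv = 7300, A_nv = 2×(146 − 2.5×20)×25 = 4800 mm²; tension across gage: (86 − 2×20)×25 = 1150 mm². R_n = min(0.6×450×4800, 0.6×345×7300) + 1.0×450×1150 = min(1296, 1511.1) + 517.5 = 1813.5 kN. φR_n = 0.75 × 1813.5 = 1360.1 kN.
Tension yield (gross): A_g = 192×25 = 4800 mm². φR_n = 0.90 × 345 × 4800 = 1490.4 kN.
Governing: min(1571.6, 2885.6, 1360.1, 1490.4) = 1360.1 kN → block shear.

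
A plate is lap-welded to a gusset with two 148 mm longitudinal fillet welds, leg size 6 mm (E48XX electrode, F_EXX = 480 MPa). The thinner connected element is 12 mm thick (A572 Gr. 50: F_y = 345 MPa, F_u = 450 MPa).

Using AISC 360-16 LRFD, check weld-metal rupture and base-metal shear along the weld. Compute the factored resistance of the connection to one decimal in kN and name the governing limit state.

Weld metal: throat = 0.707×6 = 4.242 mm, L = 2×148 = 296 mm. φR_n = 0.75 × 0.6 × 480 × 4.242 × 296 = 271.2 kN.
Base metal shear (12 mm plate): yield φR_n = 1.0×0.6×345×12×296 = 735.3 kN; rupture φR_n = 0.75×0.6×450×12×296 = 719.3 kN; take 719.3 kN (rupture).
Governing: min(271.2, 719.3) = 271.2 kN → weld metal.

271.2 kN (weld metal governs)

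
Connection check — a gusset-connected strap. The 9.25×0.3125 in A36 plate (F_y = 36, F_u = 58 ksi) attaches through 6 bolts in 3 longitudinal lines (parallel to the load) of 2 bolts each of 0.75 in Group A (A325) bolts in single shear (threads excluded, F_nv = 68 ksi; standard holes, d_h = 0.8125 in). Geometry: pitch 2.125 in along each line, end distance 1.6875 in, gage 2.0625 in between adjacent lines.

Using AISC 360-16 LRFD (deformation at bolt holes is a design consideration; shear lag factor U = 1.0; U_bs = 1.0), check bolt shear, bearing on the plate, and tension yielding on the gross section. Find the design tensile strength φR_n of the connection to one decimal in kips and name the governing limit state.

93.7 kips (gross-section yield governs)

Bolt shear: A_b = π(0.75)²/4 = 0.44179 in². φR_n = 0.75 × 68 × 0.44179 × 6 × 1 = 135.2 kips.
Bearing (0.3125 in plate, F_u = 58 ksi): end bolts L_c = 1.6875 − 0.8125/2 = 1.28125, R_n = min(1.2×1.28125×0.3125×58, 2.4×0.75×0.3125×58) = 27.867 kips/bolt; interior L_c = 2.125 − 0.8125 = 1.3125, R_n = 28.547 kips/bolt. φR_n = 0.75 × (3×27.867 + 3×28.547) = 126.9 kips.
Tension yield (gross): A_g = 9.25×0.3125 = 2.8906 in². φR_n = 0.90 × 36 × 2.8906 = 93.7 kips.
Governing: min(135.2, 126.9, 93.7) = 93.7 kips → gross-section yield.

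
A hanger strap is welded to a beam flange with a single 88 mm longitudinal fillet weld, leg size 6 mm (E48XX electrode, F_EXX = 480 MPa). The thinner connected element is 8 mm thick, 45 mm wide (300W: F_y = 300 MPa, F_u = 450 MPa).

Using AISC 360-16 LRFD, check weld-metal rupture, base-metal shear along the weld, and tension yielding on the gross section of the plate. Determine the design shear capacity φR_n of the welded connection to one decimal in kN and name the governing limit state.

Weld metal: throat = 0.707×6 = 4.242 mm, L = 88 mm. φR_n = 0.75 × 0.6 × 480 × 4.242 × 88 = 80.6 kN.
Base metal shear (8 mm plate): yield φR_n = 1.0×0.6×300×8×88 = 126.7 kN; rupture φR_n = 0.75×0.6×450×8×88 = 142.6 kN; take 126.7 kN (yield).
Tension yield (gross): A_g = 45×8 = 360 mm². φR_n = 0.90 × 300 × 360 = 97.2 kN.
Governing: min(80.6, 126.7, 97.2) = 80.6 kN → weld metal.

80.6 kN (weld metal governs)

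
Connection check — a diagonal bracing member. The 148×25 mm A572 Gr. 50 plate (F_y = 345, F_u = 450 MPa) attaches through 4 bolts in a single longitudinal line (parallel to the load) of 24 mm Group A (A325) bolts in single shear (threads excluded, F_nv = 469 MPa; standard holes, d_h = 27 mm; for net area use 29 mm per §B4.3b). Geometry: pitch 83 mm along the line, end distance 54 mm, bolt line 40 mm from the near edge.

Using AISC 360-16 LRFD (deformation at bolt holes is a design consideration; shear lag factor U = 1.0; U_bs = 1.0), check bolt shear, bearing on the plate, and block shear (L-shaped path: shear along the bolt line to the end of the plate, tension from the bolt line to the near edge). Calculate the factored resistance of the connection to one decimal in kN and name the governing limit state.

Bolt shear: A_b = π(24)²/4 = 452.39 mm². φR_n = 0.75 × 469 × 452.39 × 4 × 1 = 636.5 kN.
Bearing (25 mm plate, F_u = 450 MPa): end bolts L_c = 54 − 27/2 = 40.5, R_n = min(1.2×40.5×25×450, 2.4×24×25×450) = 546.75 kN/bolt; interior L_c = 83 − 27 = 56, R_n = 648 kN/bolt. φR_n = 0.75 × (1×546.75 + 3×648) = 1868.1 kN.
Block shear: shear path 1×[54+3×83] = 1×303 mm, A_gv = 7575, A_nv = 1×(303 − 3.5×29)×25 = 5037.5 mm²; tension to near edge: (40 − 0.5×29)×25 = 637.5 mm². R_n = min(0.6×450×5037.5, 0.6×345×7575) + 1.0×450×637.5 = min(1360.1, 1568) + 286.88 = 1647 kN. φR_n = 0.75 × 1647 = 1235.3 kN.
Governing: min(636.5, 1868.1, 1235.3) = 636.5 kN → bolt shear.

636.5 kN (bolt shear governs)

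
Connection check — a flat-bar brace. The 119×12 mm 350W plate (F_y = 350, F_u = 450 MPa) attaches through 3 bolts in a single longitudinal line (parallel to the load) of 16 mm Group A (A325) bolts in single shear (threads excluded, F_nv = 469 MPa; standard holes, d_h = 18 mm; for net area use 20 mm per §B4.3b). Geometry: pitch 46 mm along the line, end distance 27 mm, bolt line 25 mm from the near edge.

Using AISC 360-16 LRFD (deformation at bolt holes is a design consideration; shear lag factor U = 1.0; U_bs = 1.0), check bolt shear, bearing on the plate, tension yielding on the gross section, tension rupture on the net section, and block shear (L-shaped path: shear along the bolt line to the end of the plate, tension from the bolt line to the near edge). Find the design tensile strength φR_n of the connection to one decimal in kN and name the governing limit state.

Bolt shear: A_b = π(16)²/4 = 201.06 mm². φR_n = 0.75 × 469 × 201.06 × 3 × 1 = 212.2 kN.
Bearing (12 mm plate, F_u = 450 MPa): end bolts L_c = 27 − 18/2 = 18, R_n = min(1.2×18×12×450, 2.4×16×12×450) = 116.64 kN/bolt; interior L_c = 46 − 18 = 28, R_n = 181.44 kN/bolt. φR_n = 0.75 × (1×116.64 + 2×181.44) = 359.6 kN.
Tension yield (gross): A_g = 119×12 = 1428 mm². φR_n = 0.90 × 350 × 1428 = 449.8 kN.
Tension rupture (net): A_n = (119 − 1×20)×12 = 1188 mm² (U = 1.0, A_e = A_n). φR_n = 0.75 × 450 × 1188 = 401.0 kN.
Block shear: shear path 1×[27+2×46] = 1×119 mm, A_gv = 1428, A_nv = 1×(119 − 2.5×20)×12 = 828 mm²; tension to near edge: (25 − 0.5×20)×12 = 180 mm². R_n = min(0.6×450×828, 0.6×350×1428) + 1.0×450×180 = min(223.56, 299.88) + 81 = 304.56 kN. φR_n = 0.75 × 304.56 = 228.4 kN.
Governing: min(212.2, 359.6, 449.8, 401.0, 228.4) = 212.2 kN → bolt shear.

212.2 kN (bolt shear governs)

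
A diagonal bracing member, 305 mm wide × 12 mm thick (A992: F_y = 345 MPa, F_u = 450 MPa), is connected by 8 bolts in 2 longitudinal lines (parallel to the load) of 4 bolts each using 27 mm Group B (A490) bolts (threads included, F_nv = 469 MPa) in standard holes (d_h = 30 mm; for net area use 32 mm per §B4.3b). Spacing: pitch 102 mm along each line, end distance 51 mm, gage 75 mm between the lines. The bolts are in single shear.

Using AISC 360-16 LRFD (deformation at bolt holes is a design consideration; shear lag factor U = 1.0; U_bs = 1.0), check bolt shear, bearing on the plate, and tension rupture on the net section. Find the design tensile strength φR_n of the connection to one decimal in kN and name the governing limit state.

Bolt shear: A_b = π(27)²/4 = 572.56 mm². φR_n = 0.75 × 469 × 572.56 × 8 × 1 = 1611.2 kN.
Bearing (12 mm plate, F_u = 450 MPa): end bolts L_c = 51 − 30/2 = 36, R_n = min(1.2×36×12×450, 2.4×27×12×450) = 233.28 kN/bolt; interior L_c = 102 − 30 = 72, R_n = 349.92 kN/bolt. φR_n = 0.75 × (2×233.28 + 6×349.92) = 1924.6 kN.
Tension rupture (net): A_n = (305 − 2×32)×12 = 2892 mm² (U = 1.0, A_e = A_n). φR_n = 0.75 × 450 × 2892 = 976.1 kN.
Governing: min(1611.2, 1924.6, 976.1) = 976.1 kN → net-section rupture.

976.1 kN (net-section rupture governs)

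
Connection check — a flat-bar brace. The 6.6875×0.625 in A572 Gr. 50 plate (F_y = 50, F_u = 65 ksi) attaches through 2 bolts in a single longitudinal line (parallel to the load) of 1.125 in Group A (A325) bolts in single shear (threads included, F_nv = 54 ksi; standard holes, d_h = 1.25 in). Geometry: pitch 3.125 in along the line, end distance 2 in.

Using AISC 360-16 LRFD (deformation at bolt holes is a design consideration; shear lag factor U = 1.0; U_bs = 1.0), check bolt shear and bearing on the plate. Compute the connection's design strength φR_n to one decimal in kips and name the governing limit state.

Bolt shear: A_b = π(1.125)²/4 = 0.99402 in². φR_n = 0.75 × 54 × 0.99402 × 2 × 1 = 80.5 kips.
Bearing (0.625 in plate, F_u = 65 ksi): end bolts L_c = 2 − 1.25/2 = 1.375, R_n = min(1.2×1.375×0.625×65, 2.4×1.125×0.625×65) = 67.031 kips/bolt; interior L_c = 3.125 − 1.25 = 1.875, R_n = 91.406 kips/bolt. φR_n = 0.75 × (1×67.031 + 1×91.406) = 118.8 kips.
Governing: min(80.5, 118.8) = 80.5 kips → bolt shear.

80.5 kips (bolt shear governs)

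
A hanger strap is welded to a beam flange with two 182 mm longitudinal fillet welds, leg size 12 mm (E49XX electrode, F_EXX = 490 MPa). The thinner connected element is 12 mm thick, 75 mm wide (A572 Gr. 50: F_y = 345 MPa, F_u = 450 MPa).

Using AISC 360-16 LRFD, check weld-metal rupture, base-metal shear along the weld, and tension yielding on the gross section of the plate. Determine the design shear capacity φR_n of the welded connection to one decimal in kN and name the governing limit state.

279.5 kN (gross-section yield governs)

Weld metal: throat = 0.707×12 = 8.484 mm, L = 2×182 = 364 mm. φR_n = 0.75 × 0.6 × 490 × 8.484 × 364 = 680.9 kN.
Base metal shear (12 mm plate): yield φR_n = 1.0×0.6×345×12×364 = 904.2 kN; rupture φR_n = 0.75×0.6×450×12×364 = 884.5 kN; take 884.5 kN (rupture).
Tension yield (gross): A_g = 75×12 = 900 mm². φR_n = 0.90 × 345 × 900 = 279.5 kN.
Governing: min(680.9, 884.5, 279.5) = 279.5 kN → gross-section yield.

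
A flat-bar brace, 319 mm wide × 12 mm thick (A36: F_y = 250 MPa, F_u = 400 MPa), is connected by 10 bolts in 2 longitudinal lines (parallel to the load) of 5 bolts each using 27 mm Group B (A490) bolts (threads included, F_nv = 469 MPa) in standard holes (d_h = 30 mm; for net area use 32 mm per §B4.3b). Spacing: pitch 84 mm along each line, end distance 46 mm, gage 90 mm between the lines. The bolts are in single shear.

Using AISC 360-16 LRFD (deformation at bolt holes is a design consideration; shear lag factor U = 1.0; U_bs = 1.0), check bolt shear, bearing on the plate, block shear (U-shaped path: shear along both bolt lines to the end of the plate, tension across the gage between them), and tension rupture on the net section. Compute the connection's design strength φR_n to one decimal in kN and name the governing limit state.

Bolt shear: A_b = π(27)²/4 = 572.56 mm². φR_n = 0.75 × 469 × 572.56 × 10 × 1 = 2014.0 kN.
Bearing (12 mm plate, F_u = 400 MPa): end bolts L_c = 46 − 30/2 = 31, R_n = min(1.2×31×12×400, 2.4×27×12×400) = 178.56 kN/bolt; interior L_c = 84 − 30 = 54, R_n = 311.04 kN/bolt. φR_n = 0.75 × (2×178.56 + 8×311.04) = 2134.1 kN.
Block shear: shear path 2×[46+4×84] = 2×382 mm, A_gv = 9168, A_nv = 2×(382 − 4.5×32)×12 = 5712 mm²; tension across gage: (90 − 1×32)×12 = 696 mm². R_n = min(0.6×400×5712, 0.6×250×9168) + 1.0×400×696 = min(1370.9, 1375.2) + 278.4 = 1649.3 kN. φR_n = 0.75 × 1649.3 = 1237.0 kN.
Tension rupture (net): A_n = (319 − 2×32)×12 = 3060 mm² (U = 1.0, A_e = A_n). φR_n = 0.75 × 400 × 3060 = 918.0 kN.
Governing: min(2014.0, 2134.1, 1237.0, 918.0) = 918.0 kN → net-section rupture.

918.0 kN (net-section rupture governs)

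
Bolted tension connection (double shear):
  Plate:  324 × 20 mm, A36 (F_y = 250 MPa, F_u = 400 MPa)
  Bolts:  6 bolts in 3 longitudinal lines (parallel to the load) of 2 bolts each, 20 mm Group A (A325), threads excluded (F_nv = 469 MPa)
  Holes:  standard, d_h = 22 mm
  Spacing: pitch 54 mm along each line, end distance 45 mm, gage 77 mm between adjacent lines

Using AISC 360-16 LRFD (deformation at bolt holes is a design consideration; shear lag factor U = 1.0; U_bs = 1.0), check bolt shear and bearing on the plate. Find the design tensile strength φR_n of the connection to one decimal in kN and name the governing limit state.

1326.1 kN (bolt shear governs)

Bolt shear: A_b = π(20)²/4 = 314.16 mm². φR_n = 0.75 × 469 × 314.16 × 6 × 2 = 1326.1 kN.
Bearing (20 mm plate, F_u = 400 MPa): end bolts L_c = 45 − 22/2 = 34, R_n = min(1.2×34×20×400, 2.4×20×20×400) = 326.4 kN/bolt; interior L_c = 54 − 22 = 32, R_n = 307.2 kN/bolt. φR_n = 0.75 × (3×326.4 + 3×307.2) = 1425.6 kN.
Governing: min(1326.1, 1425.6) = 1326.1 kN → bolt shear.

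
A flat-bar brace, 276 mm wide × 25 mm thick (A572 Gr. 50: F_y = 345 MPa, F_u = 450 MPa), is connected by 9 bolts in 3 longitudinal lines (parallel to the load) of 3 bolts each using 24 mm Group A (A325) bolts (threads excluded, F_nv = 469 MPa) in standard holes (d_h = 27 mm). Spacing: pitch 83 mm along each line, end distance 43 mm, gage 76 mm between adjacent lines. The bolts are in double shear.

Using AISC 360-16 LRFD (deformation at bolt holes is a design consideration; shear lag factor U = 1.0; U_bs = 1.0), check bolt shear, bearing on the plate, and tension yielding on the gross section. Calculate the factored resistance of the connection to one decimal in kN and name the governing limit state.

2142.5 kN (gross-section yield governs)

Bolt shear: A_b = π(24)²/4 = 452.39 mm². φR_n = 0.75 × 469 × 452.39 × 9 × 2 = 2864.3 kN.
Bearing (25 mm plate, F_u = 450 MPa): end bolts L_c = 43 − 27/2 = 29.5, R_n = min(1.2×29.5×25×450, 2.4×24×25×450) = 398.25 kN/bolt; interior L_c = 83 − 27 = 56, R_n = 648 kN/bolt. φR_n = 0.75 × (3×398.25 + 6×648) = 3812.1 kN.
Tension yield (gross): A_g = 276×25 = 6900 mm². φR_n = 0.90 × 345 × 6900 = 2142.5 kN.
Governing: min(2864.3, 3812.1, 2142.5) = 2142.5 kN → gross-section yield.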